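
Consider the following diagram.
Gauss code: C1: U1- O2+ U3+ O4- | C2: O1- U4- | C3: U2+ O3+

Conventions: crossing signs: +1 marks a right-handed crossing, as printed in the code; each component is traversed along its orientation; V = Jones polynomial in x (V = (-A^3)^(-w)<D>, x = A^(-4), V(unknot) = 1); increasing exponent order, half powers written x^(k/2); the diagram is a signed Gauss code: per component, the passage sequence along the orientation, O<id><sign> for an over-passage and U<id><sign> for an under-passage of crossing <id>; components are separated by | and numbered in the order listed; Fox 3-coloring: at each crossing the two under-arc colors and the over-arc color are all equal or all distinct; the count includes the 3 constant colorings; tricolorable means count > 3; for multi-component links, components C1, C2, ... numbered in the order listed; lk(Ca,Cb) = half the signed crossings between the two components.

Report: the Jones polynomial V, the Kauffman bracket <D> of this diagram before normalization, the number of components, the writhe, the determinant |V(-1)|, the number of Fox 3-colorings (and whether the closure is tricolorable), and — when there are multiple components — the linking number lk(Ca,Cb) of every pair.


V = x^-2 + 2 + x^2
<D> = A^-8 + 2 + A^8 (w = 0)
3 components over 4 crossings, w = 0
lk(C1,C2): -1
lk(C1,C3) = +1
linking number lk(C2,C3) = 0
3 Fox colorings among 3^4, |V(-1)| = 4: not tricolorable
why: the span of V is 4, within the link bound 4 + 3 - 1


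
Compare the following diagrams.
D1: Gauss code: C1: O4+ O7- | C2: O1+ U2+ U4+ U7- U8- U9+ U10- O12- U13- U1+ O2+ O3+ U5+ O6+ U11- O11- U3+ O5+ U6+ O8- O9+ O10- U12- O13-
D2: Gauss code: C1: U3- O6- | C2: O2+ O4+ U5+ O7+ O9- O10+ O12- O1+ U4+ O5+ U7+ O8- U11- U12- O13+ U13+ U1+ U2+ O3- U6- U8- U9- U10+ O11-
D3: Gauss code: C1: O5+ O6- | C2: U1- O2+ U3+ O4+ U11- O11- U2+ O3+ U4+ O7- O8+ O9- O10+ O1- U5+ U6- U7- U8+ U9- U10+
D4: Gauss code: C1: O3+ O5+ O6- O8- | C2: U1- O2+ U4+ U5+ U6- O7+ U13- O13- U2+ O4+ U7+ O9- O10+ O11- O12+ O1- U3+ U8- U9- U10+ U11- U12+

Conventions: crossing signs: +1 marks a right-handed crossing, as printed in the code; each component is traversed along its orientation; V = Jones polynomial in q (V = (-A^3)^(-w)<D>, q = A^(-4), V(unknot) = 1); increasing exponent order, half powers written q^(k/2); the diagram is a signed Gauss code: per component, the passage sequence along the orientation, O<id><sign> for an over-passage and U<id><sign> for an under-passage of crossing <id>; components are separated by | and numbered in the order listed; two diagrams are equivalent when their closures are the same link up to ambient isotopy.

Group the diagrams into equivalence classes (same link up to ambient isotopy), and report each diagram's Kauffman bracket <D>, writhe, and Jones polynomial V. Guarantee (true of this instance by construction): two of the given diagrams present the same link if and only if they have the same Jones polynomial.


classes: {D1, D3, D4} | {D2}
V(D1) = -q^(1/2) - q^(3/2) - q^(5/2) + q^(9/2)  [13 crossings, <D> = -A^-15 + A^-7 + A^-3 + A, w = +1]
D2 (bracket -A^-11 + A^-7 - A^-3 + 2A + A^9; 13 crossings at w = +1): V = -q^(-3/2) - 2q^(1/2) + q^(3/2) - q^(5/2) + q^(7/2)
V(D3) = -q^(1/2) - q^(3/2) - q^(5/2) + q^(9/2)  (w +1, c 11, <D> = -A^-15 + A^-7 + A^-3 + A)
D4 (bracket -A^-15 + A^-7 + A^-3 + A; 13 crossings at w = +1): V = -q^(1/2) - q^(3/2) - q^(5/2) + q^(9/2)
insight: V(q) takes 2 values over 4 diagrams, fixing the grouping


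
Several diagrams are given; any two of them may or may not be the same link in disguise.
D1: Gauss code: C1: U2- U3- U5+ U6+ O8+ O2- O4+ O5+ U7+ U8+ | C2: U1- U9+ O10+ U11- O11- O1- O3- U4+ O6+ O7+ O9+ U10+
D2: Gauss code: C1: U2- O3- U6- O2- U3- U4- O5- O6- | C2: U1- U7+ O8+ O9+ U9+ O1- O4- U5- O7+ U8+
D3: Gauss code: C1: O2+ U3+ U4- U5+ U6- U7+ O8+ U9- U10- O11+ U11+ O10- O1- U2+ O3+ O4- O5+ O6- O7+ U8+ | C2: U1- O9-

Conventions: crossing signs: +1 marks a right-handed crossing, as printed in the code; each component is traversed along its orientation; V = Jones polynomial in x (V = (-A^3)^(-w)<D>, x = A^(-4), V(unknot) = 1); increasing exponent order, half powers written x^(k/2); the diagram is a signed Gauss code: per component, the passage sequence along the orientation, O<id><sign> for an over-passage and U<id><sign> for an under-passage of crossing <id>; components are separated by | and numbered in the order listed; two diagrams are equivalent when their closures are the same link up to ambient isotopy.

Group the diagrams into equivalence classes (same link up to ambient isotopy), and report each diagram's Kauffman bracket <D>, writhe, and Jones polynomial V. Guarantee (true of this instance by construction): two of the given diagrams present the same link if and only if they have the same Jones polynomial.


equivalence classes: {D1} | {D2} | {D3}
D1 (bracket A^-1 + A^7; 11 crossings at w = +3): V = -x^(1/2) - x^(5/2)
D2 (bracket A^-3 + 2A^5 - A^9 + A^13 - A^17; 9 crossings at w = -3): V = x^(-13/2) - x^(-11/2) + x^(-9/2) - 2x^(-7/2) - x^(-3/2)
D3 (bracket -A^-11 + A^-7 - A^-3 + 2A + A^9; 11 crossings at w = +1): V = -x^(-3/2) - 2x^(1/2) + x^(3/2) - x^(5/2) + x^(7/2)
key observation: comparing 3 Jones polynomials yields 3 groups


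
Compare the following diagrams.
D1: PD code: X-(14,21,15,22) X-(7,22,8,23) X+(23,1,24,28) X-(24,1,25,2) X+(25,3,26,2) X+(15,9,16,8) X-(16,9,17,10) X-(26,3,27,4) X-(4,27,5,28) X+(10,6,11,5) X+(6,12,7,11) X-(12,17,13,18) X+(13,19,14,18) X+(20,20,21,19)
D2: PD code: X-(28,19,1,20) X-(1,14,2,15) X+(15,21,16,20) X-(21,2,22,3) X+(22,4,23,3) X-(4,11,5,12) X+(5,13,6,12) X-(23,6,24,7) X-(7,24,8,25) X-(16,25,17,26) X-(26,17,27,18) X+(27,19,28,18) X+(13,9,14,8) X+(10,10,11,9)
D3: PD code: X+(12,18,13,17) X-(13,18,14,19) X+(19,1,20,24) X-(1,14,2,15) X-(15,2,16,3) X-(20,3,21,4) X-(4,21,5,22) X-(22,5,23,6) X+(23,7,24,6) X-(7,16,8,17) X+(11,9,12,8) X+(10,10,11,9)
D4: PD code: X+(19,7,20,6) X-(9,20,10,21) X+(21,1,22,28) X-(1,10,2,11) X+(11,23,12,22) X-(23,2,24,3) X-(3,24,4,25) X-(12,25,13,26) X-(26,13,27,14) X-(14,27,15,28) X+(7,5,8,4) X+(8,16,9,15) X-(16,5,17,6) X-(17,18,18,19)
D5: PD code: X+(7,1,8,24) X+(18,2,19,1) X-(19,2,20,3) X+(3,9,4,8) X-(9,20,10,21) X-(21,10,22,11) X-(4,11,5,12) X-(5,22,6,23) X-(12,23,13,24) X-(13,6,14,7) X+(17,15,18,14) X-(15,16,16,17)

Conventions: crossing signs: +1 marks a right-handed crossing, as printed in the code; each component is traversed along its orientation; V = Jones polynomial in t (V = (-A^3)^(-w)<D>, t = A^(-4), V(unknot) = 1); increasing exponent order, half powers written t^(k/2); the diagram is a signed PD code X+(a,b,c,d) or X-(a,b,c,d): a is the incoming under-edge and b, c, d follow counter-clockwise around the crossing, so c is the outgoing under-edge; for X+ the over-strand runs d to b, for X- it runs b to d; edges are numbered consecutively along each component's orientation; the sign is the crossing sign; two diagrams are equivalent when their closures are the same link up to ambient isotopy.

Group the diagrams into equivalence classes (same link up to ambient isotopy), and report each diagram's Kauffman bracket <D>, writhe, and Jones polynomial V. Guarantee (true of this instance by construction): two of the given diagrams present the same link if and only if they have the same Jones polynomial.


classes: {D1} | {D2, D3, D4, D5}
V(D1) = 1  [14 crossings, <D> = 1, w = 0]
V(D2) = -t^-6 + t^-5 - t^-4 + 2t^-3 - t^-2 + t^-1  [14 crossings, <D> = A^-2 - A^2 + 2A^6 - A^10 + A^14 - A^18, w = -2]
V(D3) = -t^-6 + t^-5 - t^-4 + 2t^-3 - t^-2 + t^-1  [12 crossings, <D> = A^-2 - A^2 + 2A^6 - A^10 + A^14 - A^18, w = -2]
V(D4) = -t^-6 + t^-5 - t^-4 + 2t^-3 - t^-2 + t^-1  (w -4, c 14, <D> = A^-8 - A^-4 + 2 - A^4 + A^8 - A^12)
V(D5) = -t^-6 + t^-5 - t^-4 + 2t^-3 - t^-2 + t^-1  [12 crossings, <D> = A^-8 - A^-4 + 2 - A^4 + A^8 - A^12, w = -4]
insight: 2 classes among 5 diagrams; unequal V(t) rules out equality


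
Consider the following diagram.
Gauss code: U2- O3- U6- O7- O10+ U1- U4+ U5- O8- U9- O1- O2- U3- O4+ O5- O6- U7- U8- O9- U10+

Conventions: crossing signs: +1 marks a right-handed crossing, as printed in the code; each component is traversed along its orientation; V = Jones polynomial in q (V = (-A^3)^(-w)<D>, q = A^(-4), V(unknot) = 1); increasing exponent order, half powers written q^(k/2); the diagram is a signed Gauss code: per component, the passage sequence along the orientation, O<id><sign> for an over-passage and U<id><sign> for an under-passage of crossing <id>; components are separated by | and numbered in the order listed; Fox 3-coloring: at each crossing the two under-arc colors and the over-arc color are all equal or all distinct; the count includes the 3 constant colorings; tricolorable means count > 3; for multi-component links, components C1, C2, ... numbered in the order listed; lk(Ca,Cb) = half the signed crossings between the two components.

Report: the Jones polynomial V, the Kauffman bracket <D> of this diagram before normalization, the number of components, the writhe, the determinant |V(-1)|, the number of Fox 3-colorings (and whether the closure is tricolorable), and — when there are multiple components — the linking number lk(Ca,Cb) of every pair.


V(q) = -q^-9 + 2q^-8 - 3q^-7 + 3q^-6 - 3q^-5 + 3q^-4 - q^-3 + q^-2
bracket: A^-10 - A^-6 + 3A^-2 - 3A^2 + 3A^6 - 3A^10 + 2A^14 - A^18, w = -6
1 component, writhe -6, over 10 crossings
det 17, colorings 3 of 3^10 — not tricolorable
observation: the span of V is 7, forcing >= 7 crossings in any diagram


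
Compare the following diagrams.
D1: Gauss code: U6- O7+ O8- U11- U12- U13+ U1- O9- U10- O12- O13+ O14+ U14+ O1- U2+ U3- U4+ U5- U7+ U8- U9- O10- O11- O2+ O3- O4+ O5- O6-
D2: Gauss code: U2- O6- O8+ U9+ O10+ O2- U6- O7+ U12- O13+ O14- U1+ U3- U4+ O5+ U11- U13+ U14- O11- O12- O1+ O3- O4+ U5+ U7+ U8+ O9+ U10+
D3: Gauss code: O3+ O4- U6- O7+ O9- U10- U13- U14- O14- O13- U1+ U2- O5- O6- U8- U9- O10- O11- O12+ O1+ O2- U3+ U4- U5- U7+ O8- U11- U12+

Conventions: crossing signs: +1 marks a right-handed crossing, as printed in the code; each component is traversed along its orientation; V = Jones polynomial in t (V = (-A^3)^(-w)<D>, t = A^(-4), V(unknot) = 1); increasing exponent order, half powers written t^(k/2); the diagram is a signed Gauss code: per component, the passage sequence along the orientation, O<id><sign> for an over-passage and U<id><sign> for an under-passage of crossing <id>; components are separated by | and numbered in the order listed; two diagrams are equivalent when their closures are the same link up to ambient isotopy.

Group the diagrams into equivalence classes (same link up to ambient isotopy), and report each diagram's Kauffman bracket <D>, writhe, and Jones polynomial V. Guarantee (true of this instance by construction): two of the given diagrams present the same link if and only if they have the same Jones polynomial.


grouping into links: {D1} | {D2} | {D3}
V(D1) = -t^-4 + t^-3 + t^-1  (w -4, c 14, <D> = A^-8 + 1 - A^4)
V(D2) = 1  (w +2, c 14, <D> = A^6)
V(D3) = -t^-6 + t^-5 - t^-4 + 2t^-3 - t^-2 + t^-1  (w -6, c 14, <D> = A^-14 - A^-10 + 2A^-6 - A^-2 + A^2 - A^6)
key observation: comparing 3 Jones polynomials yields 3 groups


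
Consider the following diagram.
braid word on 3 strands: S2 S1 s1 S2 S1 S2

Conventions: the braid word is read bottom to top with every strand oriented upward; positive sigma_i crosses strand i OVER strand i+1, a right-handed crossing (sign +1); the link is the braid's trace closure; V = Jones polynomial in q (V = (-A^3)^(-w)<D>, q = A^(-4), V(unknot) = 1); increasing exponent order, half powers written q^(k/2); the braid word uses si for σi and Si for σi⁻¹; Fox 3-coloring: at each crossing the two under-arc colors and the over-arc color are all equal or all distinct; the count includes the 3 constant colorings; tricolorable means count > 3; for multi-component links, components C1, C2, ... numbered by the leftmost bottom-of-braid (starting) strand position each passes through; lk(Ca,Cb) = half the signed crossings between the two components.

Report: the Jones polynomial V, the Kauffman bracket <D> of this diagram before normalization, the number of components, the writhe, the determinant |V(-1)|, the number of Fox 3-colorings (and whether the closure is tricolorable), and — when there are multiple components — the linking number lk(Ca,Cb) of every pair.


V = -q^-4 + q^-3 + q^-1
<D> = A^-8 + 1 - A^4 (w = -4)
1 component over 6 crossings, w = -4
9 Fox colorings among 3^6, |V(-1)| = 3: tricolorable
why: w = -4 shifts under R1 moves; the (-A^3)^(4) factor cancels that in V


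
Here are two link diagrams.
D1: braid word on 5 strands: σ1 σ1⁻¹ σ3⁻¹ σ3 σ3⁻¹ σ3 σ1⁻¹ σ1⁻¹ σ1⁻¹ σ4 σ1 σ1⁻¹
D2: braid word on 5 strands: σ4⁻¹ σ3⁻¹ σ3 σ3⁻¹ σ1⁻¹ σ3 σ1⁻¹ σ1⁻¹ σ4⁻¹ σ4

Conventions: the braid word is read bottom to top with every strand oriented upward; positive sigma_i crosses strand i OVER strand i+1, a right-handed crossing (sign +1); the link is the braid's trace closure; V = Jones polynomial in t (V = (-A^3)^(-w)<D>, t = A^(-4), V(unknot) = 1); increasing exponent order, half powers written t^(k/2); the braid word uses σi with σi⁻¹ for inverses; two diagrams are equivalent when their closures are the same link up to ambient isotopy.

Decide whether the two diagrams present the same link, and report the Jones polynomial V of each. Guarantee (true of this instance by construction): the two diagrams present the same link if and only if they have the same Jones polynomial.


same link: yes
V(D1) = -t^-5 - t^-4 + t^-3 + 2t^-2 + 2t^-1 + 1  [12 crossings, <D> = A^-6 + 2A^-2 + 2A^2 + A^6 - A^10 - A^14, w = -2]
D2 (bracket A^-12 + 2A^-8 + 2A^-4 + 1 - A^4 - A^8; 10 crossings at w = -4): V = -t^-5 - t^-4 + t^-3 + 2t^-2 + 2t^-1 + 1
note: one V(t) for all 2 diagrams — one class (guaranteed)


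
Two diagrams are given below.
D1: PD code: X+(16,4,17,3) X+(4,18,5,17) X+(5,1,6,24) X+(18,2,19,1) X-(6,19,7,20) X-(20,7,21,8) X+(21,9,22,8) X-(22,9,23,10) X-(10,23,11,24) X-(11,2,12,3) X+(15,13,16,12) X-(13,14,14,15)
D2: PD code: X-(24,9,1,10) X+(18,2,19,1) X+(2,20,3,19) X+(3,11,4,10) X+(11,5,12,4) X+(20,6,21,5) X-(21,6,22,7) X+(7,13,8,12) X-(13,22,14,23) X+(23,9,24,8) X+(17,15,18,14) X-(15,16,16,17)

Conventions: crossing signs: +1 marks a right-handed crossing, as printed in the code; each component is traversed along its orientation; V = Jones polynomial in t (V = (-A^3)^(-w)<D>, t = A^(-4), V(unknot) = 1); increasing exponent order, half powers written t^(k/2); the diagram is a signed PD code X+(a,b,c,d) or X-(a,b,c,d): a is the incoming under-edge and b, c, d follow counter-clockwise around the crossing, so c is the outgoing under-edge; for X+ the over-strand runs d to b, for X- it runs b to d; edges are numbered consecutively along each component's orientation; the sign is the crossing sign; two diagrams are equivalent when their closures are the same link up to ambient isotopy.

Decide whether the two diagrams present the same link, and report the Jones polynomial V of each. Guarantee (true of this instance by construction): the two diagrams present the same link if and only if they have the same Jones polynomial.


equivalent: no
D1 (bracket 1; 12 crossings at w = 0): V = 1
D2 (bracket -A^-4 + 1 + A^8; 12 crossings at w = +4): V = t + t^3 - t^4
key observation: 2 values of V(t) split the 2 diagrams


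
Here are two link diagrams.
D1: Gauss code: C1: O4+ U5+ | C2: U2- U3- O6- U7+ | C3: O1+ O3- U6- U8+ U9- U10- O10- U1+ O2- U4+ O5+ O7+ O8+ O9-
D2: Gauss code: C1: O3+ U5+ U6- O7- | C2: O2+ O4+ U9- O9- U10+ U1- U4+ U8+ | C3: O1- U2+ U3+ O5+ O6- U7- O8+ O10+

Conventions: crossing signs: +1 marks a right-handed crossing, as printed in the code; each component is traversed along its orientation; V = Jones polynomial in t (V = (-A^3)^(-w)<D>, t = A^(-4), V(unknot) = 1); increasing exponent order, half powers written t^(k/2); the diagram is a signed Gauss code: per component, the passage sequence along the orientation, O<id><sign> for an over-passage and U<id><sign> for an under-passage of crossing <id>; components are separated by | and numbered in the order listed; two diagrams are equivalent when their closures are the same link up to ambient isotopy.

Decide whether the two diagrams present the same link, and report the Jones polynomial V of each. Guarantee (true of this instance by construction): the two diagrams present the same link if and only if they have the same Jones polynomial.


equivalent: no
D1 (bracket A^-8 + 2 + A^8; 10 crossings at w = 0): V = t^-2 + 2 + t^2
D2 (bracket A^-6 + A^-2 + A^2 + A^6; 10 crossings at w = +2): V = 1 + t + t^2 + t^3
key observation: V(t) takes 2 values over 2 diagrams, fixing the grouping


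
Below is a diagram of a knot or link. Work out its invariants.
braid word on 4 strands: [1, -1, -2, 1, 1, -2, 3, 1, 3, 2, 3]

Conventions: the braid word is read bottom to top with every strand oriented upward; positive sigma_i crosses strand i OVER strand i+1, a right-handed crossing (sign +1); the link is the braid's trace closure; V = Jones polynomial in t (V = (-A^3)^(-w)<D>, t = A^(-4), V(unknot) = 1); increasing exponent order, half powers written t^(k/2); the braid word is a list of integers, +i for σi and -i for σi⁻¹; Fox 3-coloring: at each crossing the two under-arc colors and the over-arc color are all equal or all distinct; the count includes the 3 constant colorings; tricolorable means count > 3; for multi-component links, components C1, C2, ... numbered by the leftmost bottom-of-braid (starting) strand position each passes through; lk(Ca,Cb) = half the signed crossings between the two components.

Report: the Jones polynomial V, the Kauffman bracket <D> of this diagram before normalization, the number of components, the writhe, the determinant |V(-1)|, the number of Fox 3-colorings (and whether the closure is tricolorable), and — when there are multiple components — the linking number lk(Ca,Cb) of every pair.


Jones polynomial: V(t) = t - t^2 + 2t^3 - t^4 + t^5 - t^6
<D> = A^-9 - A^-5 + A^-1 - 2A^3 + A^7 - A^11; writhe +5
components 1, writhe +5 (11 crossings)
3-colorings: 3 of 3^11, det 7 — not tricolorable
note: w = +5 (over 11 crossings) is diagram-only; (-A^3)^(-5) removes it from V


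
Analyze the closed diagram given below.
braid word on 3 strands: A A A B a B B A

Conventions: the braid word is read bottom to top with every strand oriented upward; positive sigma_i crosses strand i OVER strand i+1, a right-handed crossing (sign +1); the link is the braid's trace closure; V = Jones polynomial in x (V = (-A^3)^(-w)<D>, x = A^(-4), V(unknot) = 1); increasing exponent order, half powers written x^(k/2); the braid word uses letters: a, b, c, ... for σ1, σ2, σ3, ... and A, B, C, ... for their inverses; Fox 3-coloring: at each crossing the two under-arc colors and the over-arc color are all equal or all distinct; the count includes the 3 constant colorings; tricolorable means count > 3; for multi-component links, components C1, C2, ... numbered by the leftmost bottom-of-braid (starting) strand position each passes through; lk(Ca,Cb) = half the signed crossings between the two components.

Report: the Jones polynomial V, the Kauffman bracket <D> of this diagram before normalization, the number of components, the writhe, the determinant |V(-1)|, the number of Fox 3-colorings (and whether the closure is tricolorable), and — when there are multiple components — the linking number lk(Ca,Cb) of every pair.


V = -x^-9 + 2x^-8 - 3x^-7 + 3x^-6 - 3x^-5 + 3x^-4 - x^-3 + x^-2
<D> = A^-10 - A^-6 + 3A^-2 - 3A^2 + 3A^6 - 3A^10 + 2A^14 - A^18 (w = -6)
1 component over 8 crossings, w = -6
3 Fox colorings among 3^8, |V(-1)| = 17: not tricolorable
why: det 17 = |V(-1)|; not divisible by 3, so not tricolorable


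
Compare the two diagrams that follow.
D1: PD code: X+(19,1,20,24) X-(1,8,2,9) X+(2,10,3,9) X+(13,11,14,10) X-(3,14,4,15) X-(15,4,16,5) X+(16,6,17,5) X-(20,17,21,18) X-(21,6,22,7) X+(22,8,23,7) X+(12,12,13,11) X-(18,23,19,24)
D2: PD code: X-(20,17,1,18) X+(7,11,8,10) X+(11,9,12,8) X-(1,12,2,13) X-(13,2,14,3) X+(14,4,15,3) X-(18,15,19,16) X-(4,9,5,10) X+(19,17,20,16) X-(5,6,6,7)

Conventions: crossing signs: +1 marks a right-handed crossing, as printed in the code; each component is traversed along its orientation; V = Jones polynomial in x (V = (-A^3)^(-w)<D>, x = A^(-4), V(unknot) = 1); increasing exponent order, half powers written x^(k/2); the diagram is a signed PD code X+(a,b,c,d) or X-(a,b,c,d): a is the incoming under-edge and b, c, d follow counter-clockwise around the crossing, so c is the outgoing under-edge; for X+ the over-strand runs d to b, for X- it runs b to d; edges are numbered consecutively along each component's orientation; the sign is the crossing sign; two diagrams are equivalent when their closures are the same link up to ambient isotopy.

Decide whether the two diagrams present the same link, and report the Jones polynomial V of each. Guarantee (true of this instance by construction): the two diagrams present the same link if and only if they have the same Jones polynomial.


equivalent: yes
V(D1) = 1  (w 0, c 12, <D> = 1)
V(D2) = 1  (w -2, c 10, <D> = A^-6)
why: Reidemeister moves carry D1 (12 crossings) to D2 (10)


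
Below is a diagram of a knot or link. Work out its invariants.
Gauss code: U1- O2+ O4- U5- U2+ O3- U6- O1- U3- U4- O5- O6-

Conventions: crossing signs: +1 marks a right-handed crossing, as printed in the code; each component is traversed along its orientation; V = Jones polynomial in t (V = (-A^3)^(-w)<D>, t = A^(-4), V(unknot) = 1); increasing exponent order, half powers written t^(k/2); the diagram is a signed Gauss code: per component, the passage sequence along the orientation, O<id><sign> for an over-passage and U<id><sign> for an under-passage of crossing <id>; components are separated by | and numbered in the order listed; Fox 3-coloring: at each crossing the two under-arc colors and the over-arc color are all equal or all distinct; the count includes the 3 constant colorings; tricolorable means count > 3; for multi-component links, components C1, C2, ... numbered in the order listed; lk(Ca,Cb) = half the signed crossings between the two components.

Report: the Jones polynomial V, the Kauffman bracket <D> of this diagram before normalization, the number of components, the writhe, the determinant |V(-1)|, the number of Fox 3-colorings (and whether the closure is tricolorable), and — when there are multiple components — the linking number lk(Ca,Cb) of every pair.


Jones polynomial: V(t) = -t^-6 + t^-5 - t^-4 + 2t^-3 - t^-2 + t^-1
<D> = A^-8 - A^-4 + 2 - A^4 + A^8 - A^12; writhe -4
components 1, writhe -4 (6 crossings)
3-colorings: 3 of 3^6, det 7 — not tricolorable
note: w = -4 (over 6 crossings) is diagram-only; (-A^3)^(4) removes it from V


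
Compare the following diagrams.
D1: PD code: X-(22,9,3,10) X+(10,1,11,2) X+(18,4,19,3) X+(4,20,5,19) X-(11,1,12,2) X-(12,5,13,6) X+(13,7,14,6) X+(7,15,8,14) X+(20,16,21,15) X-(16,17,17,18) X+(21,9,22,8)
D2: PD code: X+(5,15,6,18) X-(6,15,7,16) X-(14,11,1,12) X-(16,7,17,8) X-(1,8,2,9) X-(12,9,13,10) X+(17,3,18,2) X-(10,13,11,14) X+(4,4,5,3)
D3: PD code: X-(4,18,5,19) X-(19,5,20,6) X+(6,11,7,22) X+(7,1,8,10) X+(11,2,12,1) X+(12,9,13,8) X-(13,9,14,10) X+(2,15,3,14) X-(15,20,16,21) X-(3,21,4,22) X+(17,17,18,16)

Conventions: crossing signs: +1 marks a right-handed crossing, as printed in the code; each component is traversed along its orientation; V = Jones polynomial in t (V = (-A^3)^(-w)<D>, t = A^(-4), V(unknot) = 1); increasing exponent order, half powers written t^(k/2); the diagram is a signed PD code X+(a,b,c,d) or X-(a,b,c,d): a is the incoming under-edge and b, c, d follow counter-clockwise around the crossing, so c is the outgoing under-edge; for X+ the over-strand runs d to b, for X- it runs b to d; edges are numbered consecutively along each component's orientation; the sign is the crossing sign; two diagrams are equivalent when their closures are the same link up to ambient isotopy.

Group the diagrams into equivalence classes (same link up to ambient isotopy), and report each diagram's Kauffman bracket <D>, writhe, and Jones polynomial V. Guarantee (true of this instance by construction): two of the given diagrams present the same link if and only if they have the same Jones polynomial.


classes: {D1} | {D2} | {D3}
V(D1) = -t^(1/2) - t^(3/2) - t^(5/2) + t^(9/2)  [11 crossings, <D> = -A^-9 + A^-1 + A^3 + A^7, w = +3]
V(D2) = t^(-9/2) - t^(-5/2) - t^(-3/2) - t^(-1/2)  [9 crossings, <D> = A^-7 + A^-3 + A - A^9, w = -3]
D3 (bracket A + A^5; 11 crossings at w = +1): V = -t^(-1/2) - t^(1/2)
note: V(t) takes 3 values over 3 diagrams, fixing the grouping


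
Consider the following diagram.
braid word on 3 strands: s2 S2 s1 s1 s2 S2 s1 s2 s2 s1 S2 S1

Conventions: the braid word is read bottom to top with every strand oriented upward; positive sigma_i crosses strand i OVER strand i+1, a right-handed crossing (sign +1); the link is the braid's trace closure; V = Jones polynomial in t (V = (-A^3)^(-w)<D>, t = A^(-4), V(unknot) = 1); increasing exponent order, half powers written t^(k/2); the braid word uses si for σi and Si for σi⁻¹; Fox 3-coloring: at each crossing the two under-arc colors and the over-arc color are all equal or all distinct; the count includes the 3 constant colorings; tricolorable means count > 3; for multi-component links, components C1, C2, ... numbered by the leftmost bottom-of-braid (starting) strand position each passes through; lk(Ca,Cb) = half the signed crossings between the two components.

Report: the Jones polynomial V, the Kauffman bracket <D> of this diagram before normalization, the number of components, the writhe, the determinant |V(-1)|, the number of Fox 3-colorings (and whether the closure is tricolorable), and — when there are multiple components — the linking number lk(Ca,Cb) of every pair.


V = t - t^2 + 2t^3 - t^4 + t^5 - t^6
<D> = -A^-12 + A^-8 - A^-4 + 2 - A^4 + A^8 (w = +4)
1 component over 12 crossings, w = +4
3 Fox colorings among 3^12, |V(-1)| = 7: not tricolorable
why: inverse pairs cancel, leaving σ1 σ1 σ1 σ2 σ2 σ1 σ2⁻¹ σ1⁻¹


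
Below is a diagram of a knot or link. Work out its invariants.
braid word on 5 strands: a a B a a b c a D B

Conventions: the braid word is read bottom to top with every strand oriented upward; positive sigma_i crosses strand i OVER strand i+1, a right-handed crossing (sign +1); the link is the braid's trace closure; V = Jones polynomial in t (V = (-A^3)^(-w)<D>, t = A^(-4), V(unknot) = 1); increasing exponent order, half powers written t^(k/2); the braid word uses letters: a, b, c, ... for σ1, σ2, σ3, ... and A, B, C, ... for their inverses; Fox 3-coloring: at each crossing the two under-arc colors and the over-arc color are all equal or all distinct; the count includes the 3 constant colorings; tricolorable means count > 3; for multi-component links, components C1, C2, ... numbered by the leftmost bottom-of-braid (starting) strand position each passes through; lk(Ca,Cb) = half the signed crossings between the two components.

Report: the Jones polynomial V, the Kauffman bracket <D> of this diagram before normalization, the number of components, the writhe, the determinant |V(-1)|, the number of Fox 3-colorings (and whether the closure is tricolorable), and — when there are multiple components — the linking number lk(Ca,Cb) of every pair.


V(t) = t + t^3 - t^4
bracket: -A^-4 + 1 + A^8, w = +4
1 component, writhe +4, over 10 crossings
det 3, colorings 9 of 3^10 — tricolorable
observation: w = +4 (over 10 crossings) is diagram-only; (-A^3)^(-4) removes it from V


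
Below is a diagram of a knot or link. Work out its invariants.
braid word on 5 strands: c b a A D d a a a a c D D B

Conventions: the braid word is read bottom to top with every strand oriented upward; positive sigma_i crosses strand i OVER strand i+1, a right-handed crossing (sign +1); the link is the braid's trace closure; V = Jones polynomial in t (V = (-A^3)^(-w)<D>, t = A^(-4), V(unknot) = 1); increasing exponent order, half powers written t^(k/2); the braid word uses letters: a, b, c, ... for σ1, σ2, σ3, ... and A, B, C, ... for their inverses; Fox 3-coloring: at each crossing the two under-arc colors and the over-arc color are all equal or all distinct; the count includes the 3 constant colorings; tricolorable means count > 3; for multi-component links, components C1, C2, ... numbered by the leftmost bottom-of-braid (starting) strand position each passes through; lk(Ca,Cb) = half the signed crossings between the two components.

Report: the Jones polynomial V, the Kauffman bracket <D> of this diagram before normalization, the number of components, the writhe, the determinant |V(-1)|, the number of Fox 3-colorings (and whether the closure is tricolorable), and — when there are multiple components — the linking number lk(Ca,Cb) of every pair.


Jones polynomial: V(t) = t^-1 + 2t - t^2 + 2t^3 - t^4 + t^5
<D> = A^-8 - A^-4 + 2 - A^4 + 2A^8 + A^16; writhe +4
components 3, writhe +4 (14 crossings)
linking number lk(C1,C2) = +2
lk(C1,C3): 0
lk(C2,C3) = -1
3-colorings: 3 of 3^14, det 8 — not tricolorable
note: the span of V is 6, within the link bound 14 + 3 - 1


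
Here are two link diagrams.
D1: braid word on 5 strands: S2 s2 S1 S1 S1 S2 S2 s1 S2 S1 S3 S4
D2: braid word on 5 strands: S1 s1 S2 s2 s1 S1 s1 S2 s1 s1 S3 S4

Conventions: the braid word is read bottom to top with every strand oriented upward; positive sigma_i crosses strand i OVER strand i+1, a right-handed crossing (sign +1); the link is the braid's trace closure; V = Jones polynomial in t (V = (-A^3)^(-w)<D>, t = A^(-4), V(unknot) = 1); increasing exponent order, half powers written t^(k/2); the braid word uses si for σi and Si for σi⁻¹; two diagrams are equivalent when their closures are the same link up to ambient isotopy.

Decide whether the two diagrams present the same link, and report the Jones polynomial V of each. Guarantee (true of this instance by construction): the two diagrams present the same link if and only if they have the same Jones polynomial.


equivalent: no
V(D1) = -t^-9 + 2t^-8 - 3t^-7 + 3t^-6 - 3t^-5 + 3t^-4 - t^-3 + t^-2  (w -8, c 12, <D> = A^-16 - A^-12 + 3A^-8 - 3A^-4 + 3 - 3A^4 + 2A^8 - A^12)
V(D2) = t + t^3 - t^4  [12 crossings, <D> = -A^-16 + A^-12 + A^-4, w = 0]
key observation: comparing 2 Jones polynomials yields 2 groups


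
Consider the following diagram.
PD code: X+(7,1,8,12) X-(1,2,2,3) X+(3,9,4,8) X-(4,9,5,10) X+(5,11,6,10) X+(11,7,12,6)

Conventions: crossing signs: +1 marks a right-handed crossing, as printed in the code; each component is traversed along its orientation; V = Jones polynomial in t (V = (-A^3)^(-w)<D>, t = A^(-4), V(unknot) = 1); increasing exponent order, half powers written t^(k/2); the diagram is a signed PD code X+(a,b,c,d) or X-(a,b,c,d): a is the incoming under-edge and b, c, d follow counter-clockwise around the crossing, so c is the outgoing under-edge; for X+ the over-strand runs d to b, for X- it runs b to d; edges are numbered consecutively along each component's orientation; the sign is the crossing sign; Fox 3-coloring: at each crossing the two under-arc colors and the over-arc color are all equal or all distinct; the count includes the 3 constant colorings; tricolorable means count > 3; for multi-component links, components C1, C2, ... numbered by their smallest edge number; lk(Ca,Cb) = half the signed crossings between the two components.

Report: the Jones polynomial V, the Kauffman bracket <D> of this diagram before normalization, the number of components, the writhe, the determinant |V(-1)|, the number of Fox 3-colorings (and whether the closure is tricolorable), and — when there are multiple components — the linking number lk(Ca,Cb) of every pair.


Jones polynomial: V(t) = t + t^3 - t^4
<D> = -A^-10 + A^-6 + A^2; writhe +2
components 1, writhe +2 (6 crossings)
3-colorings: 9 of 3^6, det 3 — tricolorable
note: w = +2 shifts under R1 moves; the (-A^3)^(-2) factor cancels that in V


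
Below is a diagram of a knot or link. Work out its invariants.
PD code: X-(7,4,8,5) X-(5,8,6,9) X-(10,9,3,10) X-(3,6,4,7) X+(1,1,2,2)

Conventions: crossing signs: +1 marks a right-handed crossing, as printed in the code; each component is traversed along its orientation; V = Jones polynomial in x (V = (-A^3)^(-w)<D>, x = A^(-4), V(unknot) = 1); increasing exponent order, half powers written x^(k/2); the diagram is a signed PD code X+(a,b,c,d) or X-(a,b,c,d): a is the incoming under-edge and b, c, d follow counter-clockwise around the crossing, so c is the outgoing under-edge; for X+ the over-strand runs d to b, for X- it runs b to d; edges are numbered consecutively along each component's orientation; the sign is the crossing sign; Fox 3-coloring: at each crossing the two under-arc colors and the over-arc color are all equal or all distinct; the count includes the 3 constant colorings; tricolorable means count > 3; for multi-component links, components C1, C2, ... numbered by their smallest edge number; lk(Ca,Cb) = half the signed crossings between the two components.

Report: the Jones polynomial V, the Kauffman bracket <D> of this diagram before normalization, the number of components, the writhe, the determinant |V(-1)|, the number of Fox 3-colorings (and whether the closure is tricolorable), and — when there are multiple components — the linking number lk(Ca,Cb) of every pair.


V(x) = x^(-9/2) - x^(-5/2) - x^(-3/2) - x^(-1/2)
bracket: A^-7 + A^-3 + A - A^9, w = -3
2 components, writhe -3, over 5 crossings
lk(C1,C2) = 0
det 0, colorings 27 of 3^5 — tricolorable
observation: the span of V is 4, within the link bound 5 + 2 - 1


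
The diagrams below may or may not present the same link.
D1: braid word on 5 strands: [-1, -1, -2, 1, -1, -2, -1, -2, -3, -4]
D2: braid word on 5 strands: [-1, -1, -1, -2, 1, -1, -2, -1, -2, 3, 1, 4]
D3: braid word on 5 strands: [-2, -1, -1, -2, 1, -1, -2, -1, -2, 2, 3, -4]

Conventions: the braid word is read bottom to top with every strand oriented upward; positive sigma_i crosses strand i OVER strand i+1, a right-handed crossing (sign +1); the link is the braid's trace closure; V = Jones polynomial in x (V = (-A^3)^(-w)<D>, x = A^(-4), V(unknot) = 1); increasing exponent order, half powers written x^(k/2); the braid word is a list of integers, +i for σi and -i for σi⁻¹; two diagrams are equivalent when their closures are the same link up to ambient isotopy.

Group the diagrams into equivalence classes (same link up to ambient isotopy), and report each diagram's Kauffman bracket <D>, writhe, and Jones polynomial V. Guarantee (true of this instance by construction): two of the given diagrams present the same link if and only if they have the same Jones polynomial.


classes: {D1, D2, D3}
V(D1) = -x^-7 + x^-6 - x^-5 + x^-4 + x^-2  [10 crossings, <D> = A^-16 + A^-8 - A^-4 + 1 - A^4, w = -8]
V(D2) = -x^-7 + x^-6 - x^-5 + x^-4 + x^-2  [12 crossings, <D> = A^-4 + A^4 - A^8 + A^12 - A^16, w = -4]
D3 (bracket A^-10 + A^-2 - A^2 + A^6 - A^10; 12 crossings at w = -6): V = -x^-7 + x^-6 - x^-5 + x^-4 + x^-2
note: one V(x) for all 3 diagrams — one class (guaranteed)


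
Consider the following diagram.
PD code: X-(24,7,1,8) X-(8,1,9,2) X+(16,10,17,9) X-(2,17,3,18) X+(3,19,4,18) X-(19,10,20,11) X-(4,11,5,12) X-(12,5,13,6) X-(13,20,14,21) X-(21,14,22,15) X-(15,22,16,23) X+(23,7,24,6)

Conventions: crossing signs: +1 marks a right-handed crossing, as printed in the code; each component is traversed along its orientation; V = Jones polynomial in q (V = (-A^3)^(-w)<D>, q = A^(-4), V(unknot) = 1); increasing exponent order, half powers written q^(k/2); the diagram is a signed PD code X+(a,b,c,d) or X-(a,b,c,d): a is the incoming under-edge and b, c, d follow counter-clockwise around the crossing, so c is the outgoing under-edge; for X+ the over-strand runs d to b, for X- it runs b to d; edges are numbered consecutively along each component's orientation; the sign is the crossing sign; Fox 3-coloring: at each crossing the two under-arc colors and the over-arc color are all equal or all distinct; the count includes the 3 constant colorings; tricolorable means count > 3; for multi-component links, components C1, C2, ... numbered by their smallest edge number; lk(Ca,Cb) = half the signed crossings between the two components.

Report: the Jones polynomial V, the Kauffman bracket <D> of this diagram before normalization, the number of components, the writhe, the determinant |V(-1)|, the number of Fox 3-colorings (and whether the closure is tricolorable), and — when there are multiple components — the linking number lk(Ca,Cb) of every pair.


V = q^-8 - 2q^-7 + q^-6 - 2q^-5 + 2q^-4 + q^-2
<D> = A^-10 + 2A^-2 - 2A^2 + A^6 - 2A^10 + A^14 (w = -6)
1 component over 12 crossings, w = -6
27 Fox colorings among 3^12, |V(-1)| = 9: tricolorable
why: V spans 6 powers of q: at least 6 crossings in any diagram


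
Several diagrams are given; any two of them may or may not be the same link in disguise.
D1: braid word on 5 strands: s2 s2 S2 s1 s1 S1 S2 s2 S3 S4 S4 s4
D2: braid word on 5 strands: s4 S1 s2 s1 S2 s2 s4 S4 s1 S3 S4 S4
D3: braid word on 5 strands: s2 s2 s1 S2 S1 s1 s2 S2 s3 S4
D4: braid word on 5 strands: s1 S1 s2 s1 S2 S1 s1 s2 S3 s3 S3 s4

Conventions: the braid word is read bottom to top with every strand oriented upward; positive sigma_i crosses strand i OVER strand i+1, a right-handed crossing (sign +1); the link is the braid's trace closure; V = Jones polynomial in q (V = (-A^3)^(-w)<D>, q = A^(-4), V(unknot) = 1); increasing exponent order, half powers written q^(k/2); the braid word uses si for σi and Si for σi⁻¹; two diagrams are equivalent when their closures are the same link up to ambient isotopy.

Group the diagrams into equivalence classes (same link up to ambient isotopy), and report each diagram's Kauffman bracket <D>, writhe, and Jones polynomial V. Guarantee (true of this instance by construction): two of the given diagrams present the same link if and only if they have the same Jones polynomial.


grouping into links: {D1, D2, D3, D4}
V(D1) = 1  (w 0, c 12, <D> = 1)
V(D2) = 1  (w 0, c 12, <D> = 1)
V(D3) = 1  [10 crossings, <D> = A^6, w = +2]
V(D4) = 1  [12 crossings, <D> = A^6, w = +2]
why: all 4 diagrams share one V(q), hence one class


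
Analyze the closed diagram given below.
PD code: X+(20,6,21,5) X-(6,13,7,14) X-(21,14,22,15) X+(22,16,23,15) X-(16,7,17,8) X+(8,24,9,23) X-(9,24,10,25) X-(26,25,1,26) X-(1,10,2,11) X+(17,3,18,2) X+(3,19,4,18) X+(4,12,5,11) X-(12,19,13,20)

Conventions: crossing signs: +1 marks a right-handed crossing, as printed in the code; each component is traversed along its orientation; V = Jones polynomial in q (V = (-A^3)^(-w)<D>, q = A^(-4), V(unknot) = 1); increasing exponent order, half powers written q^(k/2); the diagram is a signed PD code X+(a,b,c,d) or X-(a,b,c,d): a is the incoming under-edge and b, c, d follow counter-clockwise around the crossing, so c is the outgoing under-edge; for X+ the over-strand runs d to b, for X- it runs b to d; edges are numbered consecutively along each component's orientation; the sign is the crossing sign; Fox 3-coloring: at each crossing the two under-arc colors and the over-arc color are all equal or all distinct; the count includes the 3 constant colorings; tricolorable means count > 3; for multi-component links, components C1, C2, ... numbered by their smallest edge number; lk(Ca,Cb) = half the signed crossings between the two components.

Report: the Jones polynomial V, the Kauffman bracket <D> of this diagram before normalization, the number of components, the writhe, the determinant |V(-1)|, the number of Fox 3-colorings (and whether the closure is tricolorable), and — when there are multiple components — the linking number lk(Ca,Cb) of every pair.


Jones polynomial: V(q) = -q^-3 + 2q^-2 - 2q^-1 + 3 - 2q + 2q^2 - q^3
<D> = A^-15 - 2A^-11 + 2A^-7 - 3A^-3 + 2A - 2A^5 + A^9; writhe -1
components 1, writhe -1 (13 crossings)
3-colorings: 3 of 3^13, det 13 — not tricolorable
note: w = -1 (over 13 crossings) is diagram-only; (-A^3)^(1) removes it from V


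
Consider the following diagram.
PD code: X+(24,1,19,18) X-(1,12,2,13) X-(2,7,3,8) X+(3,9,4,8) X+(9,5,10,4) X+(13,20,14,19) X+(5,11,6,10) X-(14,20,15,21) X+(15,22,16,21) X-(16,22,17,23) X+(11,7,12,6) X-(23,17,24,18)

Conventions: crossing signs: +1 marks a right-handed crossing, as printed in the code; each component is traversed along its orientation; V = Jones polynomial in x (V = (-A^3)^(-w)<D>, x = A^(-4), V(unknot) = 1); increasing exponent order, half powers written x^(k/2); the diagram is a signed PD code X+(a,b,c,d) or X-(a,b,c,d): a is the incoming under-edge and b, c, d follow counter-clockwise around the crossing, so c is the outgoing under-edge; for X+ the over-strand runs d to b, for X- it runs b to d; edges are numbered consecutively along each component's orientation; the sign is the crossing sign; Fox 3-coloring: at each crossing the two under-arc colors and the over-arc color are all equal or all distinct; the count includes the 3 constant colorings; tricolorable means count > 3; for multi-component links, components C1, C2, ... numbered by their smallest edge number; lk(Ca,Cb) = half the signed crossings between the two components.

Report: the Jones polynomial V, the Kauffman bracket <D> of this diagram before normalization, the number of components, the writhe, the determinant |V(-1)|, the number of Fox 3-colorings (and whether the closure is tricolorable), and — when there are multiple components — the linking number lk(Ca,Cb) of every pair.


V(x) = -x^(1/2) - x^(3/2) - x^(5/2) + x^(9/2)
bracket: A^-12 - A^-4 - 1 - A^4, w = +2
2 components, writhe +2, over 12 crossings
lk(C1,C2) = 0
det 0, colorings 27 of 3^12 — tricolorable
observation: the span of V is 4, within the link bound 12 + 2 - 1
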